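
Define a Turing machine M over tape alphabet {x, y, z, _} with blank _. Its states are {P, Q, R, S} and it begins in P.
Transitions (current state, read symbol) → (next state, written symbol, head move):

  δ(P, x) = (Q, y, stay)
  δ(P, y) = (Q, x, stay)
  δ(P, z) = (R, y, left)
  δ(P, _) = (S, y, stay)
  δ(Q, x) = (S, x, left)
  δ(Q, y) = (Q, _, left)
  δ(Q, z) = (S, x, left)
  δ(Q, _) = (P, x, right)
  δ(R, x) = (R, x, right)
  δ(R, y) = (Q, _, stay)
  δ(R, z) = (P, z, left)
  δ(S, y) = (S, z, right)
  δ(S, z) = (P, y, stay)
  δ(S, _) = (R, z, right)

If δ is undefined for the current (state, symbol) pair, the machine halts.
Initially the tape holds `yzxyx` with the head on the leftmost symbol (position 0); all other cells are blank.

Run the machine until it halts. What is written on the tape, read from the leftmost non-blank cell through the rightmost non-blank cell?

zx_zxyx

state=P head=0 tape=__[y]zxyx   (P,y)→(Q,x,stay)
state=Q head=0 tape=__[x]zxyx   (Q,x)→(S,x,left)
state=S head=-1 tape=_[_]xzxyx   (S,_)→(R,z,right)
state=R head=0 tape=_z[x]zxyx   (R,x)→(R,x,right)
state=R head=1 tape=_zx[z]xyx   (R,z)→(P,z,left)
state=P head=0 tape=_z[x]zxyx   (P,x)→(Q,y,stay)
state=Q head=0 tape=_z[y]zxyx   (Q,y)→(Q,_,left)
state=Q head=-1 tape=_[z]_zxyx   (Q,z)→(S,x,left)
state=S head=-2 tape=[_]x_zxyx   (S,_)→(R,z,right)
state=R head=-1 tape=z[x]_zxyx   (R,x)→(R,x,right)
state=R head=0 tape=zx[_]zxyx
The non-blank tape span at halt is zx_zxyx.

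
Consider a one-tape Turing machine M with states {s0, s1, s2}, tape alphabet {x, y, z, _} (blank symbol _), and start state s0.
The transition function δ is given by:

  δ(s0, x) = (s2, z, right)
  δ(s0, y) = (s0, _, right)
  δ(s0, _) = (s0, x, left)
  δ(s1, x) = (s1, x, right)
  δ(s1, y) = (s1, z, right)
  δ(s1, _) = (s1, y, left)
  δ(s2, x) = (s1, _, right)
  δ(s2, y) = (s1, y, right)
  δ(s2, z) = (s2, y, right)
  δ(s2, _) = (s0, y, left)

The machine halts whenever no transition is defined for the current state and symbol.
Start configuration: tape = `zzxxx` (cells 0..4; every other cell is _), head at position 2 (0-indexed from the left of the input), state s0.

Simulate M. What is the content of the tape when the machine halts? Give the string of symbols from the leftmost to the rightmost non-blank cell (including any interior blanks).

zzz_xzy

state=s0 head=2 tape=zz[x]xx__   (s0,x)→(s2,z,right)
state=s2 head=3 tape=zzz[x]x__   (s2,x)→(s1,_,right)
state=s1 head=4 tape=zzz_[x]__   (s1,x)→(s1,x,right)
state=s1 head=5 tape=zzz_x[_]_   (s1,_)→(s1,y,left)
state=s1 head=4 tape=zzz_[x]y_   (s1,x)→(s1,x,right)
state=s1 head=5 tape=zzz_x[y]_   (s1,y)→(s1,z,right)
state=s1 head=6 tape=zzz_xz[_]   (s1,_)→(s1,y,left)
state=s1 head=5 tape=zzz_x[z]y
The non-blank tape span at halt is zzz_xzy.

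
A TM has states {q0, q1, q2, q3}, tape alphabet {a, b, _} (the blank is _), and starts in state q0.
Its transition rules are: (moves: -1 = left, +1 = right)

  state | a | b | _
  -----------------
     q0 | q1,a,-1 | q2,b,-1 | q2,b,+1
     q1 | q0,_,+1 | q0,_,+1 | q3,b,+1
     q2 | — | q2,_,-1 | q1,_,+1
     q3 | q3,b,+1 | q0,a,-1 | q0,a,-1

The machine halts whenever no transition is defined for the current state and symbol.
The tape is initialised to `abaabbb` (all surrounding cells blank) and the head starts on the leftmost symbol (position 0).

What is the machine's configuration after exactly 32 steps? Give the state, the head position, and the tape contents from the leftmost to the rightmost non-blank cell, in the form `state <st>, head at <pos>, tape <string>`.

state q3, head at 0, tape ba__babb

q0 | __[a]baabbb   read a → write a, move -1, go to q1
q1 | _[_]abaabbb   read _ → write b, move +1, go to q3
q3 | _b[a]baabbb   read a → write b, move +1, go to q3
q3 | _bb[b]aabbb   read b → write a, move -1, go to q0
q0 | _b[b]aaabbb   read b → write b, move -1, go to q2
q2 | _[b]baaabbb   read b → write _, move -1, go to q2
q2 | [_]_baaabbb   read _ → write _, move +1, go to q1
q1 | _[_]baaabbb   read _ → write b, move +1, go to q3
q3 | _b[b]aaabbb   read b → write a, move -1, go to q0
q0 | _[b]aaaabbb   read b → write b, move -1, go to q2
q2 | [_]baaaabbb   read _ → write _, move +1, go to q1
q1 | _[b]aaaabbb   read b → write _, move +1, go to q0
q0 | __[a]aaabbb   read a → write a, move -1, go to q1
q1 | _[_]aaaabbb   read _ → write b, move +1, go to q3
q3 | _b[a]aaabbb   read a → write b, move +1, go to q3
q3 | _bb[a]aabbb   read a → write b, move +1, go to q3
q3 | _bbb[a]abbb   read a → write b, move +1, go to q3
q3 | _bbbb[a]bbb   read a → write b, move +1, go to q3
q3 | _bbbbb[b]bb   read b → write a, move -1, go to q0
q0 | _bbbb[b]abb   read b → write b, move -1, go to q2
q2 | _bbb[b]babb   read b → write _, move -1, go to q2
q2 | _bb[b]_babb   read b → write _, move -1, go to q2
q2 | _b[b]__babb   read b → write _, move -1, go to q2
q2 | _[b]___babb   read b → write _, move -1, go to q2
q2 | [_]____babb   read _ → write _, move +1, go to q1
q1 | _[_]___babb   read _ → write b, move +1, go to q3
q3 | _b[_]__babb   read _ → write a, move -1, go to q0
q0 | _[b]a__babb   read b → write b, move -1, go to q2
q2 | [_]ba__babb   read _ → write _, move +1, go to q1
q1 | _[b]a__babb   read b → write _, move +1, go to q0
q0 | __[a]__babb   read a → write a, move -1, go to q1
q1 | _[_]a__babb   read _ → write b, move +1, go to q3
q3 | _b[a]__babb
After 32 steps: state q3, head at 0, tape ba__babb.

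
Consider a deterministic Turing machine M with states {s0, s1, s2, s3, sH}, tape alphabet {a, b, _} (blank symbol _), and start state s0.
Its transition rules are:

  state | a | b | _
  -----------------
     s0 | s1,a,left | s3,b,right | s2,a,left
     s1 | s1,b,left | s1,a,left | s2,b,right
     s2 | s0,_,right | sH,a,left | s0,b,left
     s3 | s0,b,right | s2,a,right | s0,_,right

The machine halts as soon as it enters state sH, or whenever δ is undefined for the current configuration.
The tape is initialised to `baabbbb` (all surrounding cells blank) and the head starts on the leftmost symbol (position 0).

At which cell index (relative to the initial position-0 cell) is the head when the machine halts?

4

s0 | _[b]aabbbb   read b → write b, move right, go to s3
s3 | _b[a]abbbb   read a → write b, move right, go to s0
s0 | _bb[a]bbbb   read a → write a, move left, go to s1
s1 | _b[b]abbbb   read b → write a, move left, go to s1
s1 | _[b]aabbbb   read b → write a, move left, go to s1
s1 | [_]aaabbbb   read _ → write b, move right, go to s2
s2 | b[a]aabbbb   read a → write _, move right, go to s0
s0 | b_[a]abbbb   read a → write a, move left, go to s1
s1 | b[_]aabbbb   read _ → write b, move right, go to s2
s2 | bb[a]abbbb   read a → write _, move right, go to s0
s0 | bb_[a]bbbb   read a → write a, move left, go to s1
s1 | bb[_]abbbb   read _ → write b, move right, go to s2
s2 | bbb[a]bbbb   read a → write _, move right, go to s0
s0 | bbb_[b]bbb   read b → write b, move right, go to s3
s3 | bbb_b[b]bb   read b → write a, move right, go to s2
s2 | bbb_ba[b]b   read b → write a, move left, go to sH
sH | bbb_b[a]ab
At halt the head is at cell 4.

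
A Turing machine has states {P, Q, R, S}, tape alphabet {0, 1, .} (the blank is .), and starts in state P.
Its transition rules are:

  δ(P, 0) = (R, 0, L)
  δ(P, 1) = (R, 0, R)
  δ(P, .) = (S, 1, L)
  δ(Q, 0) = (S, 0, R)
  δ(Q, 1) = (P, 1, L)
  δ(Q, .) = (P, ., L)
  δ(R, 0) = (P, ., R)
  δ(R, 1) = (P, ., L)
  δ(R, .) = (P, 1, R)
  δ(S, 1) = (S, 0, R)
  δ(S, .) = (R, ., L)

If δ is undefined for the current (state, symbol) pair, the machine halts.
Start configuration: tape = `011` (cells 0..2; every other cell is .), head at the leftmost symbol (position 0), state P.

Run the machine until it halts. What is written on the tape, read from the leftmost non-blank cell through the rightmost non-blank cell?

state=P head=0 tape=.....[0]11   (P,0)→(R,0,L)
state=R head=-1 tape=....[.]011   (R,.)→(P,1,R)
state=P head=0 tape=....1[0]11   (P,0)→(R,0,L)
state=R head=-1 tape=....[1]011   (R,1)→(P,.,L)
state=P head=-2 tape=...[.].011   (P,.)→(S,1,L)
state=S head=-3 tape=..[.]1.011   (S,.)→(R,.,L)
state=R head=-4 tape=.[.].1.011   (R,.)→(P,1,R)
state=P head=-3 tape=.1[.]1.011   (P,.)→(S,1,L)
state=S head=-4 tape=.[1]11.011   (S,1)→(S,0,R)
state=S head=-3 tape=.0[1]1.011   (S,1)→(S,0,R)
state=S head=-2 tape=.00[1].011   (S,1)→(S,0,R)
state=S head=-1 tape=.000[.]011   (S,.)→(R,.,L)
state=R head=-2 tape=.00[0].011   (R,0)→(P,.,R)
state=P head=-1 tape=.00.[.]011   (P,.)→(S,1,L)
state=S head=-2 tape=.00[.]1011   (S,.)→(R,.,L)
state=R head=-3 tape=.0[0].1011   (R,0)→(P,.,R)
state=P head=-2 tape=.0.[.]1011   (P,.)→(S,1,L)
state=S head=-3 tape=.0[.]11011   (S,.)→(R,.,L)
state=R head=-4 tape=.[0].11011   (R,0)→(P,.,R)
state=P head=-3 tape=..[.]11011   (P,.)→(S,1,L)
state=S head=-4 tape=.[.]111011   (S,.)→(R,.,L)
state=R head=-5 tape=[.].111011   (R,.)→(P,1,R)
state=P head=-4 tape=1[.]111011   (P,.)→(S,1,L)
state=S head=-5 tape=[1]1111011   (S,1)→(S,0,R)
state=S head=-4 tape=0[1]111011   (S,1)→(S,0,R)
state=S head=-3 tape=00[1]11011   (S,1)→(S,0,R)
state=S head=-2 tape=000[1]1011   (S,1)→(S,0,R)
state=S head=-1 tape=0000[1]011   (S,1)→(S,0,R)
state=S head=0 tape=00000[0]11
The non-blank tape span at halt is 00000011.

00000011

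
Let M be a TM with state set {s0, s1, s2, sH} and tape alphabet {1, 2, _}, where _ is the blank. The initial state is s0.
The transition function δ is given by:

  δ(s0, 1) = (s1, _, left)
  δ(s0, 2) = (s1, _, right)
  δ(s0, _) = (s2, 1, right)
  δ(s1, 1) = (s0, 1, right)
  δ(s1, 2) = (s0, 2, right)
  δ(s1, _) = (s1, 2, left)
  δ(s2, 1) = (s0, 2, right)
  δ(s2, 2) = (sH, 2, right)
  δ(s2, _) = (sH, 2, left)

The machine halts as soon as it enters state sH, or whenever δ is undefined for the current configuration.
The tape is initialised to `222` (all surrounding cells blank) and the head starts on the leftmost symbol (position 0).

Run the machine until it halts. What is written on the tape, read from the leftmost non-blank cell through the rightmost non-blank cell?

2_212

s0 | [2]22___   read 2 → write _, move right, go to s1
s1 | _[2]2___   read 2 → write 2, move right, go to s0
s0 | _2[2]___   read 2 → write _, move right, go to s1
s1 | _2_[_]__   read _ → write 2, move left, go to s1
s1 | _2[_]2__   read _ → write 2, move left, go to s1
s1 | _[2]22__   read 2 → write 2, move right, go to s0
s0 | _2[2]2__   read 2 → write _, move right, go to s1
s1 | _2_[2]__   read 2 → write 2, move right, go to s0
s0 | _2_2[_]_   read _ → write 1, move right, go to s2
s2 | _2_21[_]   read _ → write 2, move left, go to sH
sH | _2_2[1]2
The non-blank tape span at halt is 2_212.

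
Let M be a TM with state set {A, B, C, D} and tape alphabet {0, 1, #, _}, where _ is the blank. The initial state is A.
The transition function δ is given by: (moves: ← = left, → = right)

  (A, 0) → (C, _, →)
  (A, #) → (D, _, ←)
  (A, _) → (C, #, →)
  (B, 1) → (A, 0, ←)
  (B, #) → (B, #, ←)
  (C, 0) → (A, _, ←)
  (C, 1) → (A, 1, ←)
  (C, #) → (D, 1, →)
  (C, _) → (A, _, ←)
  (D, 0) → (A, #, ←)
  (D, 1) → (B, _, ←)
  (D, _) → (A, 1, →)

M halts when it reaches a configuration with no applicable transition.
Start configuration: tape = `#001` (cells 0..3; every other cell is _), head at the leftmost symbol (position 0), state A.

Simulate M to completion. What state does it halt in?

B

A | __[#]001   read # → write _, move ←, go to D
D | _[_]_001   read _ → write 1, move →, go to A
A | _1[_]001   read _ → write #, move →, go to C
C | _1#[0]01   read 0 → write _, move ←, go to A
A | _1[#]_01   read # → write _, move ←, go to D
D | _[1]__01   read 1 → write _, move ←, go to B
B | [_]___01
No transition is defined for (B, _); M halts in state B.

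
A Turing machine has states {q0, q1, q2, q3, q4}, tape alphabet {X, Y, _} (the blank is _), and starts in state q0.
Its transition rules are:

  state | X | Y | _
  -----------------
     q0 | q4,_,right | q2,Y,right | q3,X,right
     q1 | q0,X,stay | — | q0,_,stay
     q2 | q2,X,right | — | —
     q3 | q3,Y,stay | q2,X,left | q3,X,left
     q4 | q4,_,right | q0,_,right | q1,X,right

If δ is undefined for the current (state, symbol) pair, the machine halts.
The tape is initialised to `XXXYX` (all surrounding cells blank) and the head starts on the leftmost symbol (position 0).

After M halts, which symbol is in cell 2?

_

q0 | [X]XXYX____   read X → write _, move right, go to q4
q4 | _[X]XYX____   read X → write _, move right, go to q4
q4 | __[X]YX____   read X → write _, move right, go to q4
q4 | ___[Y]X____   read Y → write _, move right, go to q0
q0 | ____[X]____   read X → write _, move right, go to q4
q4 | _____[_]___   read _ → write X, move right, go to q1
q1 | _____X[_]__   read _ → write _, move stay, go to q0
q0 | _____X[_]__   read _ → write X, move right, go to q3
q3 | _____XX[_]_   read _ → write X, move left, go to q3
q3 | _____X[X]X_   read X → write Y, move stay, go to q3
q3 | _____X[Y]X_   read Y → write X, move left, go to q2
q2 | _____[X]XX_   read X → write X, move right, go to q2
q2 | _____X[X]X_   read X → write X, move right, go to q2
q2 | _____XX[X]_   read X → write X, move right, go to q2
q2 | _____XXX[_]
Cell 2 holds _ when M halts.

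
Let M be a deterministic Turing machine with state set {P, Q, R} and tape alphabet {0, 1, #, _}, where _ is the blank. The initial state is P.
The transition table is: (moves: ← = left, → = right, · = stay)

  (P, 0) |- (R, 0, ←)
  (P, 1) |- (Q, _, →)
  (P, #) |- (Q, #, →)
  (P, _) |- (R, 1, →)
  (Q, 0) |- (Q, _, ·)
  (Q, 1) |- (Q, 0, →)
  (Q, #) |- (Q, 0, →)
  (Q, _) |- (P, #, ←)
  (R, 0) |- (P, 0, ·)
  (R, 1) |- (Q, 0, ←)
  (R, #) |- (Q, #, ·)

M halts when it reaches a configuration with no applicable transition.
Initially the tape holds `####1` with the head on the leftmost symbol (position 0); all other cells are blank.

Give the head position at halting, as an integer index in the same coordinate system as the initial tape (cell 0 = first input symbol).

-1

state=P head=0 tape=_[#]###1_   (P,#)→(Q,#,→)
state=Q head=1 tape=_#[#]##1_   (Q,#)→(Q,0,→)
state=Q head=2 tape=_#0[#]#1_   (Q,#)→(Q,0,→)
state=Q head=3 tape=_#00[#]1_   (Q,#)→(Q,0,→)
state=Q head=4 tape=_#000[1]_   (Q,1)→(Q,0,→)
state=Q head=5 tape=_#0000[_]   (Q,_)→(P,#,←)
state=P head=4 tape=_#000[0]#   (P,0)→(R,0,←)
state=R head=3 tape=_#00[0]0#   (R,0)→(P,0,·)
state=P head=3 tape=_#00[0]0#   (P,0)→(R,0,←)
state=R head=2 tape=_#0[0]00#   (R,0)→(P,0,·)
state=P head=2 tape=_#0[0]00#   (P,0)→(R,0,←)
state=R head=1 tape=_#[0]000#   (R,0)→(P,0,·)
state=P head=1 tape=_#[0]000#   (P,0)→(R,0,←)
state=R head=0 tape=_[#]0000#   (R,#)→(Q,#,·)
state=Q head=0 tape=_[#]0000#   (Q,#)→(Q,0,→)
state=Q head=1 tape=_0[0]000#   (Q,0)→(Q,_,·)
state=Q head=1 tape=_0[_]000#   (Q,_)→(P,#,←)
state=P head=0 tape=_[0]#000#   (P,0)→(R,0,←)
state=R head=-1 tape=[_]0#000#
At halt the head is at cell -1.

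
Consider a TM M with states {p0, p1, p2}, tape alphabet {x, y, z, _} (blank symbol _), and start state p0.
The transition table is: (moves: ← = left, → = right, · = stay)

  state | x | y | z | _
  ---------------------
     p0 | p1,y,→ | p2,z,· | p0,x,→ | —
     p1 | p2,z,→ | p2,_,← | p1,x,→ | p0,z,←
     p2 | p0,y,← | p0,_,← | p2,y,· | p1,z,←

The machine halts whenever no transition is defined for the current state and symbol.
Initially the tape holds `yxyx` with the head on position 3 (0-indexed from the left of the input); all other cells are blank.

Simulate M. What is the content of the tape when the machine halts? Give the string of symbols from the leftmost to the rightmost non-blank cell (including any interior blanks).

state=p0 head=3 tape=_yxy[x]_   (p0,x)→(p1,y,→)
state=p1 head=4 tape=_yxyy[_]   (p1,_)→(p0,z,←)
state=p0 head=3 tape=_yxy[y]z   (p0,y)→(p2,z,·)
state=p2 head=3 tape=_yxy[z]z   (p2,z)→(p2,y,·)
state=p2 head=3 tape=_yxy[y]z   (p2,y)→(p0,_,←)
state=p0 head=2 tape=_yx[y]_z   (p0,y)→(p2,z,·)
state=p2 head=2 tape=_yx[z]_z   (p2,z)→(p2,y,·)
state=p2 head=2 tape=_yx[y]_z   (p2,y)→(p0,_,←)
state=p0 head=1 tape=_y[x]__z   (p0,x)→(p1,y,→)
state=p1 head=2 tape=_yy[_]_z   (p1,_)→(p0,z,←)
state=p0 head=1 tape=_y[y]z_z   (p0,y)→(p2,z,·)
state=p2 head=1 tape=_y[z]z_z   (p2,z)→(p2,y,·)
state=p2 head=1 tape=_y[y]z_z   (p2,y)→(p0,_,←)
state=p0 head=0 tape=_[y]_z_z   (p0,y)→(p2,z,·)
state=p2 head=0 tape=_[z]_z_z   (p2,z)→(p2,y,·)
state=p2 head=0 tape=_[y]_z_z   (p2,y)→(p0,_,←)
state=p0 head=-1 tape=[_]__z_z
The non-blank tape span at halt is z_z.

z_z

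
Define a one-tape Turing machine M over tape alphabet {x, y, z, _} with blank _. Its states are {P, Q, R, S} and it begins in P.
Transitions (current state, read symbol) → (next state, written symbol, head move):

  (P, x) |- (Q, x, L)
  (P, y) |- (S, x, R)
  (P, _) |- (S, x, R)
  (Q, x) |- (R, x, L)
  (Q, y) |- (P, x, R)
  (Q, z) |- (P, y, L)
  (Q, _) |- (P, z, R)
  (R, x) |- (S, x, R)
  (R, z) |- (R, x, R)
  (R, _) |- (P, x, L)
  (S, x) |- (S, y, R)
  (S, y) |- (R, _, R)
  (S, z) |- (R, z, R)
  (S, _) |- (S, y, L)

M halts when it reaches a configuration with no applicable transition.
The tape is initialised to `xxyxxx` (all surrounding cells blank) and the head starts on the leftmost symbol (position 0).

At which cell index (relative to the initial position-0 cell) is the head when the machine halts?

P | __[x]xyxxx_   read x → write x, move L, go to Q
Q | _[_]xxyxxx_   read _ → write z, move R, go to P
P | _z[x]xyxxx_   read x → write x, move L, go to Q
Q | _[z]xxyxxx_   read z → write y, move L, go to P
P | [_]yxxyxxx_   read _ → write x, move R, go to S
S | x[y]xxyxxx_   read y → write _, move R, go to R
R | x_[x]xyxxx_   read x → write x, move R, go to S
S | x_x[x]yxxx_   read x → write y, move R, go to S
S | x_xy[y]xxx_   read y → write _, move R, go to R
R | x_xy_[x]xx_   read x → write x, move R, go to S
S | x_xy_x[x]x_   read x → write y, move R, go to S
S | x_xy_xy[x]_   read x → write y, move R, go to S
S | x_xy_xyy[_]   read _ → write y, move L, go to S
S | x_xy_xy[y]y   read y → write _, move R, go to R
R | x_xy_xy_[y]
At halt the head is at cell 6.

6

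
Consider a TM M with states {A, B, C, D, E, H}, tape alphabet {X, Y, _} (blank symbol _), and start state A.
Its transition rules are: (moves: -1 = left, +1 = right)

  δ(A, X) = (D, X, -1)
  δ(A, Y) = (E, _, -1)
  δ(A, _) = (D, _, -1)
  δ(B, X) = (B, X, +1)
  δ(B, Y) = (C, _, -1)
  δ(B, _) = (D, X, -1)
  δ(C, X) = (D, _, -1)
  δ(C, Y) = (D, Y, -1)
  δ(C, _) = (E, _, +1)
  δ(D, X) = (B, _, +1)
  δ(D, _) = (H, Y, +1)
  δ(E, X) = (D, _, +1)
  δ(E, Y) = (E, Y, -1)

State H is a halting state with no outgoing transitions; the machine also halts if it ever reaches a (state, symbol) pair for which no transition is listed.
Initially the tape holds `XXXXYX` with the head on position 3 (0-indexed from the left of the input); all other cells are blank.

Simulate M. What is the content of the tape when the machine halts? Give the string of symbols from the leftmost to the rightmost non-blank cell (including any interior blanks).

A | XXX[X]YX   read X → write X, move -1, go to D
D | XX[X]XYX   read X → write _, move +1, go to B
B | XX_[X]YX   read X → write X, move +1, go to B
B | XX_X[Y]X   read Y → write _, move -1, go to C
C | XX_[X]_X   read X → write _, move -1, go to D
D | XX[_]__X   read _ → write Y, move +1, go to H
H | XXY[_]_X
The non-blank tape span at halt is XXY__X.

XXY__X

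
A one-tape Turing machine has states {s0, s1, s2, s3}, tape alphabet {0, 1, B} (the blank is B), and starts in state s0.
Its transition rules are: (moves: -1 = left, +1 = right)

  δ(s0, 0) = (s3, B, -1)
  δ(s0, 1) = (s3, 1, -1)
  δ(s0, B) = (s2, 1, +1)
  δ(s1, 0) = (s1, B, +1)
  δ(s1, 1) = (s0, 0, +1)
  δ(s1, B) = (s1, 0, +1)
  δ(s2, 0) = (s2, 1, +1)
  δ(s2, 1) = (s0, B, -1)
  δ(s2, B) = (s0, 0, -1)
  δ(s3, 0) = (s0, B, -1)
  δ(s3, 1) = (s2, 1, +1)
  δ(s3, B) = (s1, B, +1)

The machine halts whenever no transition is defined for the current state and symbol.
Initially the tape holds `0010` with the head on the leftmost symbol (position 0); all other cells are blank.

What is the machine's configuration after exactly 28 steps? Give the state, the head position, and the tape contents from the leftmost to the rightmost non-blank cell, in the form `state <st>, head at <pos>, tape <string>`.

s0 | BBBB[0]010   read 0 → write B, move -1, go to s3
s3 | BBB[B]B010   read B → write B, move +1, go to s1
s1 | BBBB[B]010   read B → write 0, move +1, go to s1
s1 | BBBB0[0]10   read 0 → write B, move +1, go to s1
s1 | BBBB0B[1]0   read 1 → write 0, move +1, go to s0
s0 | BBBB0B0[0]   read 0 → write B, move -1, go to s3
s3 | BBBB0B[0]B   read 0 → write B, move -1, go to s0
s0 | BBBB0[B]BB   read B → write 1, move +1, go to s2
s2 | BBBB01[B]B   read B → write 0, move -1, go to s0
s0 | BBBB0[1]0B   read 1 → write 1, move -1, go to s3
s3 | BBBB[0]10B   read 0 → write B, move -1, go to s0
s0 | BBB[B]B10B   read B → write 1, move +1, go to s2
s2 | BBB1[B]10B   read B → write 0, move -1, go to s0
s0 | BBB[1]010B   read 1 → write 1, move -1, go to s3
s3 | BB[B]1010B   read B → write B, move +1, go to s1
s1 | BBB[1]010B   read 1 → write 0, move +1, go to s0
s0 | BBB0[0]10B   read 0 → write B, move -1, go to s3
s3 | BBB[0]B10B   read 0 → write B, move -1, go to s0
s0 | BB[B]BB10B   read B → write 1, move +1, go to s2
s2 | BB1[B]B10B   read B → write 0, move -1, go to s0
s0 | BB[1]0B10B   read 1 → write 1, move -1, go to s3
s3 | B[B]10B10B   read B → write B, move +1, go to s1
s1 | BB[1]0B10B   read 1 → write 0, move +1, go to s0
s0 | BB0[0]B10B   read 0 → write B, move -1, go to s3
s3 | BB[0]BB10B   read 0 → write B, move -1, go to s0
s0 | B[B]BBB10B   read B → write 1, move +1, go to s2
s2 | B1[B]BB10B   read B → write 0, move -1, go to s0
s0 | B[1]0BB10B   read 1 → write 1, move -1, go to s3
s3 | [B]10BB10B
After 28 steps: state s3, head at -4, tape 10BB10.

state s3, head at -4, tape 10BB10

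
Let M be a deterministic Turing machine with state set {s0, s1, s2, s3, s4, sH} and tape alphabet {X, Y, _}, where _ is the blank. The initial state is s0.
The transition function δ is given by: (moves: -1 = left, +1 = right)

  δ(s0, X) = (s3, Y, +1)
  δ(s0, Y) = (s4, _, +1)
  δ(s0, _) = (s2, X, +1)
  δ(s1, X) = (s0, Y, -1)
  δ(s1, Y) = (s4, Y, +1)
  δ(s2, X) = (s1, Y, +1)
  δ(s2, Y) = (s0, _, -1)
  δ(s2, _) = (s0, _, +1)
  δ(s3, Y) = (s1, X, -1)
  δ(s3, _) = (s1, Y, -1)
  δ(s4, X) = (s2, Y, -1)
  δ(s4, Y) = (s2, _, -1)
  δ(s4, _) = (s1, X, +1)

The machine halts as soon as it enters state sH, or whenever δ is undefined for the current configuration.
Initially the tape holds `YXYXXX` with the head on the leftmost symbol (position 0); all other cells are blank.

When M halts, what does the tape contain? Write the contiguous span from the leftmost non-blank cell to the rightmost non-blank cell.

X_XY

state=s0 head=0 tape=[Y]XYXXX_   (s0,Y)→(s4,_,+1)
state=s4 head=1 tape=_[X]YXXX_   (s4,X)→(s2,Y,-1)
state=s2 head=0 tape=[_]YYXXX_   (s2,_)→(s0,_,+1)
state=s0 head=1 tape=_[Y]YXXX_   (s0,Y)→(s4,_,+1)
state=s4 head=2 tape=__[Y]XXX_   (s4,Y)→(s2,_,-1)
state=s2 head=1 tape=_[_]_XXX_   (s2,_)→(s0,_,+1)
state=s0 head=2 tape=__[_]XXX_   (s0,_)→(s2,X,+1)
state=s2 head=3 tape=__X[X]XX_   (s2,X)→(s1,Y,+1)
state=s1 head=4 tape=__XY[X]X_   (s1,X)→(s0,Y,-1)
state=s0 head=3 tape=__X[Y]YX_   (s0,Y)→(s4,_,+1)
state=s4 head=4 tape=__X_[Y]X_   (s4,Y)→(s2,_,-1)
state=s2 head=3 tape=__X[_]_X_   (s2,_)→(s0,_,+1)
state=s0 head=4 tape=__X_[_]X_   (s0,_)→(s2,X,+1)
state=s2 head=5 tape=__X_X[X]_   (s2,X)→(s1,Y,+1)
state=s1 head=6 tape=__X_XY[_]
The non-blank tape span at halt is X_XY.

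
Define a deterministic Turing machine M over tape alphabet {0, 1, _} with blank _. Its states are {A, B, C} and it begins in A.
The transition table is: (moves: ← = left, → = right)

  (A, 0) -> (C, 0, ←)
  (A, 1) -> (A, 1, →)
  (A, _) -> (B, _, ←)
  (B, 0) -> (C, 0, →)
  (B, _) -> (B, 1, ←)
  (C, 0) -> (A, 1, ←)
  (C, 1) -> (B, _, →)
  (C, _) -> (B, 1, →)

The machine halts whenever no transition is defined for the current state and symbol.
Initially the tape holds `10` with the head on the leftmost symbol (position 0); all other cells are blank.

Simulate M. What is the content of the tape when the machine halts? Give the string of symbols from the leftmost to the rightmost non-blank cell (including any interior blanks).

A | [1]0__   read 1 → write 1, move →, go to A
A | 1[0]__   read 0 → write 0, move ←, go to C
C | [1]0__   read 1 → write _, move →, go to B
B | _[0]__   read 0 → write 0, move →, go to C
C | _0[_]_   read _ → write 1, move →, go to B
B | _01[_]   read _ → write 1, move ←, go to B
B | _0[1]1
The non-blank tape span at halt is 011.

011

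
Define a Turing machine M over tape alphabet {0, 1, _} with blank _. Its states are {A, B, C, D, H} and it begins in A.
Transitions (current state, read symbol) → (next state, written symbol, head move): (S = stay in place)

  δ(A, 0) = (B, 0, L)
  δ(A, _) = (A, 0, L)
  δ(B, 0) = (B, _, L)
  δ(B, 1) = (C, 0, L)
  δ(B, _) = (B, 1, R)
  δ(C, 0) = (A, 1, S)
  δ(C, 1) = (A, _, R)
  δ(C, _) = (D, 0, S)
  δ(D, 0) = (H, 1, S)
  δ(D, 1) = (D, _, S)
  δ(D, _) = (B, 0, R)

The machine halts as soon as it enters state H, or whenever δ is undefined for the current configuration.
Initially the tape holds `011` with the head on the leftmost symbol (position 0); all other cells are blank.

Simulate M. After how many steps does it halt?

A | __[0]11   read 0 → write 0, move L, go to B
B | _[_]011   read _ → write 1, move R, go to B
B | _1[0]11   read 0 → write _, move L, go to B
B | _[1]_11   read 1 → write 0, move L, go to C
C | [_]0_11   read _ → write 0, move S, go to D
D | [0]0_11   read 0 → write 1, move S, go to H
H | [1]0_11
M halts after 6 transitions.

6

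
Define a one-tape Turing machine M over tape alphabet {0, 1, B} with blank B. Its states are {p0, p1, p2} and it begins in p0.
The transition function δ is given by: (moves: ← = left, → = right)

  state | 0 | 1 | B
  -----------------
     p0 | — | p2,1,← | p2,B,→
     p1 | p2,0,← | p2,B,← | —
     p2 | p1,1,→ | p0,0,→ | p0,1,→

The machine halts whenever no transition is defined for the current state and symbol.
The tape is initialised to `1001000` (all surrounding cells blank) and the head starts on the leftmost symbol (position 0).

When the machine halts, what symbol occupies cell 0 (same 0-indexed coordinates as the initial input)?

state=p0 head=0 tape=B[1]001000   (p0,1)→(p2,1,←)
state=p2 head=-1 tape=[B]1001000   (p2,B)→(p0,1,→)
state=p0 head=0 tape=1[1]001000   (p0,1)→(p2,1,←)
state=p2 head=-1 tape=[1]1001000   (p2,1)→(p0,0,→)
state=p0 head=0 tape=0[1]001000   (p0,1)→(p2,1,←)
state=p2 head=-1 tape=[0]1001000   (p2,0)→(p1,1,→)
state=p1 head=0 tape=1[1]001000   (p1,1)→(p2,B,←)
state=p2 head=-1 tape=[1]B001000   (p2,1)→(p0,0,→)
state=p0 head=0 tape=0[B]001000   (p0,B)→(p2,B,→)
state=p2 head=1 tape=0B[0]01000   (p2,0)→(p1,1,→)
state=p1 head=2 tape=0B1[0]1000   (p1,0)→(p2,0,←)
state=p2 head=1 tape=0B[1]01000   (p2,1)→(p0,0,→)
state=p0 head=2 tape=0B0[0]1000
Cell 0 holds B when M halts.

B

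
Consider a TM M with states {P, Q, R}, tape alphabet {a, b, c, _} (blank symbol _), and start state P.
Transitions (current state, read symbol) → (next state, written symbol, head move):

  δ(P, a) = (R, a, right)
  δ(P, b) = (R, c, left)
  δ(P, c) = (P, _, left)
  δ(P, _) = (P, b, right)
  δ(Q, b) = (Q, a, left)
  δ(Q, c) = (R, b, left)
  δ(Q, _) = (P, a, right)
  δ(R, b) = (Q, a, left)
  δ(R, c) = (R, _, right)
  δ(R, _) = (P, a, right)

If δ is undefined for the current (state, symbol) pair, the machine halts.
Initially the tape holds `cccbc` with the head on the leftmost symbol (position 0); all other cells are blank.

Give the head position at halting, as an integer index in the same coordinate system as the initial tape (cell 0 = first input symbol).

P | __[c]ccbc   read c → write _, move left, go to P
P | _[_]_ccbc   read _ → write b, move right, go to P
P | _b[_]ccbc   read _ → write b, move right, go to P
P | _bb[c]cbc   read c → write _, move left, go to P
P | _b[b]_cbc   read b → write c, move left, go to R
R | _[b]c_cbc   read b → write a, move left, go to Q
Q | [_]ac_cbc   read _ → write a, move right, go to P
P | a[a]c_cbc   read a → write a, move right, go to R
R | aa[c]_cbc   read c → write _, move right, go to R
R | aa_[_]cbc   read _ → write a, move right, go to P
P | aa_a[c]bc   read c → write _, move left, go to P
P | aa_[a]_bc   read a → write a, move right, go to R
R | aa_a[_]bc   read _ → write a, move right, go to P
P | aa_aa[b]c   read b → write c, move left, go to R
R | aa_a[a]cc
At halt the head is at cell 2.

2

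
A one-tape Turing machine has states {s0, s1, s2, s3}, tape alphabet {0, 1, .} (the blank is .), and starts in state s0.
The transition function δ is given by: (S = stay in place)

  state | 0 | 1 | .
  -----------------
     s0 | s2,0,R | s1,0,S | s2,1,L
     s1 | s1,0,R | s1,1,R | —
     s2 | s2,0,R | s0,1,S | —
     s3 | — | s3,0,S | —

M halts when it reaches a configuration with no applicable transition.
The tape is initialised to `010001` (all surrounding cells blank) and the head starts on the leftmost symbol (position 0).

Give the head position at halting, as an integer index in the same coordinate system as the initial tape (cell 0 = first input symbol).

state=s0 head=0 tape=[0]10001.   (s0,0)→(s2,0,R)
state=s2 head=1 tape=0[1]0001.   (s2,1)→(s0,1,S)
state=s0 head=1 tape=0[1]0001.   (s0,1)→(s1,0,S)
state=s1 head=1 tape=0[0]0001.   (s1,0)→(s1,0,R)
state=s1 head=2 tape=00[0]001.   (s1,0)→(s1,0,R)
state=s1 head=3 tape=000[0]01.   (s1,0)→(s1,0,R)
state=s1 head=4 tape=0000[0]1.   (s1,0)→(s1,0,R)
state=s1 head=5 tape=00000[1].   (s1,1)→(s1,1,R)
state=s1 head=6 tape=000001[.]
At halt the head is at cell 6.

6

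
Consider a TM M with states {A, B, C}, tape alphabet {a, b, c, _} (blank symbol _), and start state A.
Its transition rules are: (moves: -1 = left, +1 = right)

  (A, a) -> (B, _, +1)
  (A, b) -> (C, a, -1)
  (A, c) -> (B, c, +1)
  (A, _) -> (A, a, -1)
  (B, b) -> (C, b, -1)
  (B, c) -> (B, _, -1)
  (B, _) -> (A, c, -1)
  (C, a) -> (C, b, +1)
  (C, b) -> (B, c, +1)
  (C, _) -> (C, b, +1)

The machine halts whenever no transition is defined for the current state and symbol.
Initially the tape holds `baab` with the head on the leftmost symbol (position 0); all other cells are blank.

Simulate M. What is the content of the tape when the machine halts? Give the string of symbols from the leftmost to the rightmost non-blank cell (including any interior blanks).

bbcb

state=A head=0 tape=_[b]aab_   (A,b)→(C,a,-1)
state=C head=-1 tape=[_]aaab_   (C,_)→(C,b,+1)
state=C head=0 tape=b[a]aab_   (C,a)→(C,b,+1)
state=C head=1 tape=bb[a]ab_   (C,a)→(C,b,+1)
state=C head=2 tape=bbb[a]b_   (C,a)→(C,b,+1)
state=C head=3 tape=bbbb[b]_   (C,b)→(B,c,+1)
state=B head=4 tape=bbbbc[_]   (B,_)→(A,c,-1)
state=A head=3 tape=bbbb[c]c   (A,c)→(B,c,+1)
state=B head=4 tape=bbbbc[c]   (B,c)→(B,_,-1)
state=B head=3 tape=bbbb[c]_   (B,c)→(B,_,-1)
state=B head=2 tape=bbb[b]__   (B,b)→(C,b,-1)
state=C head=1 tape=bb[b]b__   (C,b)→(B,c,+1)
state=B head=2 tape=bbc[b]__   (B,b)→(C,b,-1)
state=C head=1 tape=bb[c]b__
The non-blank tape span at halt is bbcb.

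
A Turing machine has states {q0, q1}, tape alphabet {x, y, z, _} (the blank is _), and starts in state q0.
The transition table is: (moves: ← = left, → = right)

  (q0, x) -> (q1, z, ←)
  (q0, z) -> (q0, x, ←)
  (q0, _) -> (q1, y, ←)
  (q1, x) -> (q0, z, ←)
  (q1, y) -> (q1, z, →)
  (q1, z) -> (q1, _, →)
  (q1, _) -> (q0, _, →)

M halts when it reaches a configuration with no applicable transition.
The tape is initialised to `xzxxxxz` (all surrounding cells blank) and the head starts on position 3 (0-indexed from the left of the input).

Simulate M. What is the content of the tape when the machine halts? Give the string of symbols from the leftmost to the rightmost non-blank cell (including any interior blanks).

yxxzzxxz

state=q0 head=3 tape=__xzx[x]xxz   (q0,x)→(q1,z,←)
state=q1 head=2 tape=__xz[x]zxxz   (q1,x)→(q0,z,←)
state=q0 head=1 tape=__x[z]zzxxz   (q0,z)→(q0,x,←)
state=q0 head=0 tape=__[x]xzzxxz   (q0,x)→(q1,z,←)
state=q1 head=-1 tape=_[_]zxzzxxz   (q1,_)→(q0,_,→)
state=q0 head=0 tape=__[z]xzzxxz   (q0,z)→(q0,x,←)
state=q0 head=-1 tape=_[_]xxzzxxz   (q0,_)→(q1,y,←)
state=q1 head=-2 tape=[_]yxxzzxxz   (q1,_)→(q0,_,→)
state=q0 head=-1 tape=_[y]xxzzxxz
The non-blank tape span at halt is yxxzzxxz.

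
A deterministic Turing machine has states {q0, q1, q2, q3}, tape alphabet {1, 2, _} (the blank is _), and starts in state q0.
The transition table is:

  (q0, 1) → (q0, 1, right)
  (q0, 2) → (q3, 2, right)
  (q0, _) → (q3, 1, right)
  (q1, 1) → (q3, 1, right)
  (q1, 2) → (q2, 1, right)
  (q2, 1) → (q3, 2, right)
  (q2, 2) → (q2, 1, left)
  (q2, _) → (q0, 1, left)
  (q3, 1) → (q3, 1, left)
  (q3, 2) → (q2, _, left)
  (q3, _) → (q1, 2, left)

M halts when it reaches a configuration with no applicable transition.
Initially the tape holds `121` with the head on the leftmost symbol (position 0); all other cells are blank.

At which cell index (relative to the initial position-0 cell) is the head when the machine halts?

q0 | ____[1]21   read 1 → write 1, move right, go to q0
q0 | ____1[2]1   read 2 → write 2, move right, go to q3
q3 | ____12[1]   read 1 → write 1, move left, go to q3
q3 | ____1[2]1   read 2 → write _, move left, go to q2
q2 | ____[1]_1   read 1 → write 2, move right, go to q3
q3 | ____2[_]1   read _ → write 2, move left, go to q1
q1 | ____[2]21   read 2 → write 1, move right, go to q2
q2 | ____1[2]1   read 2 → write 1, move left, go to q2
q2 | ____[1]11   read 1 → write 2, move right, go to q3
q3 | ____2[1]1   read 1 → write 1, move left, go to q3
q3 | ____[2]11   read 2 → write _, move left, go to q2
q2 | ___[_]_11   read _ → write 1, move left, go to q0
q0 | __[_]1_11   read _ → write 1, move right, go to q3
q3 | __1[1]_11   read 1 → write 1, move left, go to q3
q3 | __[1]1_11   read 1 → write 1, move left, go to q3
q3 | _[_]11_11   read _ → write 2, move left, go to q1
q1 | [_]211_11
At halt the head is at cell -4.

-4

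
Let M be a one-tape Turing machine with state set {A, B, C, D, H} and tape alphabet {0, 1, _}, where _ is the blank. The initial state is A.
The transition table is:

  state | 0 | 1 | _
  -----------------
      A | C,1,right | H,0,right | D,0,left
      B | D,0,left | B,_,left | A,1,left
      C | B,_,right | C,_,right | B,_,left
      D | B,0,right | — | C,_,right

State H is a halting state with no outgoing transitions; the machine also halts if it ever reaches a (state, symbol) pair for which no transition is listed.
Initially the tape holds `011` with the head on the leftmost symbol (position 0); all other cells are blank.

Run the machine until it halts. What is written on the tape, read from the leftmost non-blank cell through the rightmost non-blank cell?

state=A head=0 tape=[0]11_   (A,0)→(C,1,right)
state=C head=1 tape=1[1]1_   (C,1)→(C,_,right)
state=C head=2 tape=1_[1]_   (C,1)→(C,_,right)
state=C head=3 tape=1__[_]   (C,_)→(B,_,left)
state=B head=2 tape=1_[_]_   (B,_)→(A,1,left)
state=A head=1 tape=1[_]1_   (A,_)→(D,0,left)
state=D head=0 tape=[1]01_
The non-blank tape span at halt is 101.

101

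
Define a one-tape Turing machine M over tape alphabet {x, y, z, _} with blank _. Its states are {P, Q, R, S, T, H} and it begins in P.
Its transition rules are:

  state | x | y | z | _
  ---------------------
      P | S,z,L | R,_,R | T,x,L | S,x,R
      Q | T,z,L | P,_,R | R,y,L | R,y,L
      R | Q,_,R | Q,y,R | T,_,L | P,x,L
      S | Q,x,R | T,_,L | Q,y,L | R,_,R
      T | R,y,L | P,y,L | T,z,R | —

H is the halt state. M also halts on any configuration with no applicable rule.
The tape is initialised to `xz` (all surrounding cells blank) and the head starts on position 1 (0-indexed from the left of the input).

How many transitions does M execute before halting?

9

P | __x[z]   read z → write x, move L, go to T
T | __[x]x   read x → write y, move L, go to R
R | _[_]yx   read _ → write x, move L, go to P
P | [_]xyx   read _ → write x, move R, go to S
S | x[x]yx   read x → write x, move R, go to Q
Q | xx[y]x   read y → write _, move R, go to P
P | xx_[x]   read x → write z, move L, go to S
S | xx[_]z   read _ → write _, move R, go to R
R | xx_[z]   read z → write _, move L, go to T
T | xx[_]_
M halts after 9 transitions.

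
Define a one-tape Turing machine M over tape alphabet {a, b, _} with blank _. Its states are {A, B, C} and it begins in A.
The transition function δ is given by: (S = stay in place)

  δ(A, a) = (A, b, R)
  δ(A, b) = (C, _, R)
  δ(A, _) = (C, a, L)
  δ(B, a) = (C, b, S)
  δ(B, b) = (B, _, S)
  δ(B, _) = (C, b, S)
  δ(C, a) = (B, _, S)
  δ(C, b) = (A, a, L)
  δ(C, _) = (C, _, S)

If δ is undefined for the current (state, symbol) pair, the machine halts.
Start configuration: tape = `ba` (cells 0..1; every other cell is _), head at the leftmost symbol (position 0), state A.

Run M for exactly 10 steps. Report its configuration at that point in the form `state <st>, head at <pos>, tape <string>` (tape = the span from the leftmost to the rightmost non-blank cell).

state C, head at -1, tape aa

state=A head=0 tape=_[b]a   (A,b)→(C,_,R)
state=C head=1 tape=__[a]   (C,a)→(B,_,S)
state=B head=1 tape=__[_]   (B,_)→(C,b,S)
state=C head=1 tape=__[b]   (C,b)→(A,a,L)
state=A head=0 tape=_[_]a   (A,_)→(C,a,L)
state=C head=-1 tape=[_]aa   (C,_)→(C,_,S)
state=C head=-1 tape=[_]aa   (C,_)→(C,_,S)
state=C head=-1 tape=[_]aa   (C,_)→(C,_,S)
state=C head=-1 tape=[_]aa   (C,_)→(C,_,S)
state=C head=-1 tape=[_]aa   (C,_)→(C,_,S)
state=C head=-1 tape=[_]aa
After 10 steps: state C, head at -1, tape aa.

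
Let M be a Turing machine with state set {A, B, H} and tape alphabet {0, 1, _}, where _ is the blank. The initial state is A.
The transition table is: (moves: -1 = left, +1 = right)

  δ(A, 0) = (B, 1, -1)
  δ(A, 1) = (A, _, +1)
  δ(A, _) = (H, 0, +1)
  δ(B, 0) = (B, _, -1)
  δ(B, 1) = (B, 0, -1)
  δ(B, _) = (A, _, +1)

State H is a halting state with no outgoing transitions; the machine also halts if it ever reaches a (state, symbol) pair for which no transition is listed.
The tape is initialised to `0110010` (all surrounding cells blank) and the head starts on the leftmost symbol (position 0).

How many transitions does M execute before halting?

16

A | _[0]110010__   read 0 → write 1, move -1, go to B
B | [_]1110010__   read _ → write _, move +1, go to A
A | _[1]110010__   read 1 → write _, move +1, go to A
A | __[1]10010__   read 1 → write _, move +1, go to A
A | ___[1]0010__   read 1 → write _, move +1, go to A
A | ____[0]010__   read 0 → write 1, move -1, go to B
B | ___[_]1010__   read _ → write _, move +1, go to A
A | ____[1]010__   read 1 → write _, move +1, go to A
A | _____[0]10__   read 0 → write 1, move -1, go to B
B | ____[_]110__   read _ → write _, move +1, go to A
A | _____[1]10__   read 1 → write _, move +1, go to A
A | ______[1]0__   read 1 → write _, move +1, go to A
A | _______[0]__   read 0 → write 1, move -1, go to B
B | ______[_]1__   read _ → write _, move +1, go to A
A | _______[1]__   read 1 → write _, move +1, go to A
A | ________[_]_   read _ → write 0, move +1, go to H
H | ________0[_]
M halts after 16 transitions.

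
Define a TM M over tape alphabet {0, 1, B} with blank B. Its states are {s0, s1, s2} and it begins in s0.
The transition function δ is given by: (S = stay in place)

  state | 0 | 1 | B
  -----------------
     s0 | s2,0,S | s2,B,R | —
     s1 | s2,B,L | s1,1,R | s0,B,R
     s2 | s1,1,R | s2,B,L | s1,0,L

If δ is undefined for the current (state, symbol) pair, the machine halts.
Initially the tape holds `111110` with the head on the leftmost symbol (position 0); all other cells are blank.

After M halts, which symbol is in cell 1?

B

s0 | B[1]11110BB   read 1 → write B, move R, go to s2
s2 | BB[1]1110BB   read 1 → write B, move L, go to s2
s2 | B[B]B1110BB   read B → write 0, move L, go to s1
s1 | [B]0B1110BB   read B → write B, move R, go to s0
s0 | B[0]B1110BB   read 0 → write 0, move S, go to s2
s2 | B[0]B1110BB   read 0 → write 1, move R, go to s1
s1 | B1[B]1110BB   read B → write B, move R, go to s0
s0 | B1B[1]110BB   read 1 → write B, move R, go to s2
s2 | B1BB[1]10BB   read 1 → write B, move L, go to s2
s2 | B1B[B]B10BB   read B → write 0, move L, go to s1
s1 | B1[B]0B10BB   read B → write B, move R, go to s0
s0 | B1B[0]B10BB   read 0 → write 0, move S, go to s2
s2 | B1B[0]B10BB   read 0 → write 1, move R, go to s1
s1 | B1B1[B]10BB   read B → write B, move R, go to s0
s0 | B1B1B[1]0BB   read 1 → write B, move R, go to s2
s2 | B1B1BB[0]BB   read 0 → write 1, move R, go to s1
s1 | B1B1BB1[B]B   read B → write B, move R, go to s0
s0 | B1B1BB1B[B]
Cell 1 holds B when M halts.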